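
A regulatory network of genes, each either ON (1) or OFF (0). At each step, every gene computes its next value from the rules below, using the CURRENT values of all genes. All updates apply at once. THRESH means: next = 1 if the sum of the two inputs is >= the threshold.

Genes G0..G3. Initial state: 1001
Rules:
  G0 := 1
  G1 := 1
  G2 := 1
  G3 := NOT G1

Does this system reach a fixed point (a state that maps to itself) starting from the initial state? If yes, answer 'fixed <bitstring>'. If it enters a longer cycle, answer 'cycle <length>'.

Answer: fixed 1110

Derivation:
Step 0: 1001
Step 1: G0=1(const) G1=1(const) G2=1(const) G3=NOT G1=NOT 0=1 -> 1111
Step 2: G0=1(const) G1=1(const) G2=1(const) G3=NOT G1=NOT 1=0 -> 1110
Step 3: G0=1(const) G1=1(const) G2=1(const) G3=NOT G1=NOT 1=0 -> 1110
Fixed point reached at step 2: 1110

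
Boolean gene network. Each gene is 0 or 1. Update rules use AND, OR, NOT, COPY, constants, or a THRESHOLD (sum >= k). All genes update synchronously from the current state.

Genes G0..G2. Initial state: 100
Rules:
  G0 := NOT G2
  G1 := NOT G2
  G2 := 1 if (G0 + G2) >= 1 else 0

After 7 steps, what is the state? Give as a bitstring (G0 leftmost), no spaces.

Step 1: G0=NOT G2=NOT 0=1 G1=NOT G2=NOT 0=1 G2=(1+0>=1)=1 -> 111
Step 2: G0=NOT G2=NOT 1=0 G1=NOT G2=NOT 1=0 G2=(1+1>=1)=1 -> 001
Step 3: G0=NOT G2=NOT 1=0 G1=NOT G2=NOT 1=0 G2=(0+1>=1)=1 -> 001
Step 4: G0=NOT G2=NOT 1=0 G1=NOT G2=NOT 1=0 G2=(0+1>=1)=1 -> 001
Step 5: G0=NOT G2=NOT 1=0 G1=NOT G2=NOT 1=0 G2=(0+1>=1)=1 -> 001
Step 6: G0=NOT G2=NOT 1=0 G1=NOT G2=NOT 1=0 G2=(0+1>=1)=1 -> 001
Step 7: G0=NOT G2=NOT 1=0 G1=NOT G2=NOT 1=0 G2=(0+1>=1)=1 -> 001

001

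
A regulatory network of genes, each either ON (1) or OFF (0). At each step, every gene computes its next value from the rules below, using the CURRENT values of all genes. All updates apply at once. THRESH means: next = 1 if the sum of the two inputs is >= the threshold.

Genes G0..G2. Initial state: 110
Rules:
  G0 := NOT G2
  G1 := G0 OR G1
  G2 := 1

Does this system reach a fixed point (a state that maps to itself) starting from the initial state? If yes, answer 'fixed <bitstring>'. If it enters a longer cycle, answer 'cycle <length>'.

Step 0: 110
Step 1: G0=NOT G2=NOT 0=1 G1=G0|G1=1|1=1 G2=1(const) -> 111
Step 2: G0=NOT G2=NOT 1=0 G1=G0|G1=1|1=1 G2=1(const) -> 011
Step 3: G0=NOT G2=NOT 1=0 G1=G0|G1=0|1=1 G2=1(const) -> 011
Fixed point reached at step 2: 011

Answer: fixed 011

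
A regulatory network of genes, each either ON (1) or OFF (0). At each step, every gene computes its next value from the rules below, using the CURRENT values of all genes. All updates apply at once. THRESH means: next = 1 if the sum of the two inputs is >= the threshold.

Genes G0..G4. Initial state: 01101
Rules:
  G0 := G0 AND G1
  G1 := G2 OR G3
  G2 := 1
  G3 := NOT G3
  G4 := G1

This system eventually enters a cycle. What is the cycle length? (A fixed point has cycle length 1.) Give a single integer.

Step 0: 01101
Step 1: G0=G0&G1=0&1=0 G1=G2|G3=1|0=1 G2=1(const) G3=NOT G3=NOT 0=1 G4=G1=1 -> 01111
Step 2: G0=G0&G1=0&1=0 G1=G2|G3=1|1=1 G2=1(const) G3=NOT G3=NOT 1=0 G4=G1=1 -> 01101
State from step 2 equals state from step 0 -> cycle length 2

Answer: 2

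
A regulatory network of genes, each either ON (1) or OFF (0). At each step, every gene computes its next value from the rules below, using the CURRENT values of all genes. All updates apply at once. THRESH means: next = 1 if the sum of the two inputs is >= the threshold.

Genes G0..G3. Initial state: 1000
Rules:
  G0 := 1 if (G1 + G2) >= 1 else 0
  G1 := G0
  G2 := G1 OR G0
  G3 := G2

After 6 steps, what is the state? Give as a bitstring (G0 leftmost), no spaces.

Step 1: G0=(0+0>=1)=0 G1=G0=1 G2=G1|G0=0|1=1 G3=G2=0 -> 0110
Step 2: G0=(1+1>=1)=1 G1=G0=0 G2=G1|G0=1|0=1 G3=G2=1 -> 1011
Step 3: G0=(0+1>=1)=1 G1=G0=1 G2=G1|G0=0|1=1 G3=G2=1 -> 1111
Step 4: G0=(1+1>=1)=1 G1=G0=1 G2=G1|G0=1|1=1 G3=G2=1 -> 1111
Step 5: G0=(1+1>=1)=1 G1=G0=1 G2=G1|G0=1|1=1 G3=G2=1 -> 1111
Step 6: G0=(1+1>=1)=1 G1=G0=1 G2=G1|G0=1|1=1 G3=G2=1 -> 1111

1111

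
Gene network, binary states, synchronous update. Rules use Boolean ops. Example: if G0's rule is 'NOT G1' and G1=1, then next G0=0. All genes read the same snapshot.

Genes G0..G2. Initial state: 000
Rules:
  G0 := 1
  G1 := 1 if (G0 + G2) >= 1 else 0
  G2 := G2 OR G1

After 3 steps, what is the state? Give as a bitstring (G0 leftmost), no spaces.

Step 1: G0=1(const) G1=(0+0>=1)=0 G2=G2|G1=0|0=0 -> 100
Step 2: G0=1(const) G1=(1+0>=1)=1 G2=G2|G1=0|0=0 -> 110
Step 3: G0=1(const) G1=(1+0>=1)=1 G2=G2|G1=0|1=1 -> 111

111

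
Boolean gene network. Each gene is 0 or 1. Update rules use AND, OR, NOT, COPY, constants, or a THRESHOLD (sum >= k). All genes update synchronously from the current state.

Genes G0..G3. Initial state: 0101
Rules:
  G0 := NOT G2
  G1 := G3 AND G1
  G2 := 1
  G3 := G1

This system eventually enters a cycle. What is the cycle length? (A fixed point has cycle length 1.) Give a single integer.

Step 0: 0101
Step 1: G0=NOT G2=NOT 0=1 G1=G3&G1=1&1=1 G2=1(const) G3=G1=1 -> 1111
Step 2: G0=NOT G2=NOT 1=0 G1=G3&G1=1&1=1 G2=1(const) G3=G1=1 -> 0111
Step 3: G0=NOT G2=NOT 1=0 G1=G3&G1=1&1=1 G2=1(const) G3=G1=1 -> 0111
State from step 3 equals state from step 2 -> cycle length 1

Answer: 1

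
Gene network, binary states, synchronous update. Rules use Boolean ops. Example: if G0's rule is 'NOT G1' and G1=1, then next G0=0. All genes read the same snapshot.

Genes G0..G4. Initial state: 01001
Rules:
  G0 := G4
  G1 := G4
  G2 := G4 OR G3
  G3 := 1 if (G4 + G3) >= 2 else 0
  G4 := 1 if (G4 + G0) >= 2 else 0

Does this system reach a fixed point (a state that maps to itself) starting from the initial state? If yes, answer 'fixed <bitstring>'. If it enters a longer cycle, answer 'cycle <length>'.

Step 0: 01001
Step 1: G0=G4=1 G1=G4=1 G2=G4|G3=1|0=1 G3=(1+0>=2)=0 G4=(1+0>=2)=0 -> 11100
Step 2: G0=G4=0 G1=G4=0 G2=G4|G3=0|0=0 G3=(0+0>=2)=0 G4=(0+1>=2)=0 -> 00000
Step 3: G0=G4=0 G1=G4=0 G2=G4|G3=0|0=0 G3=(0+0>=2)=0 G4=(0+0>=2)=0 -> 00000
Fixed point reached at step 2: 00000

Answer: fixed 00000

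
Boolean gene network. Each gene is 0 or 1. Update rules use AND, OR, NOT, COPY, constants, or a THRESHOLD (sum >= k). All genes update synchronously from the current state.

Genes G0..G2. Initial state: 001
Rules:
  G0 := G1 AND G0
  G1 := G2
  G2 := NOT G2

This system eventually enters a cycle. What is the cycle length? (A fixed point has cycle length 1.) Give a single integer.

Answer: 2

Derivation:
Step 0: 001
Step 1: G0=G1&G0=0&0=0 G1=G2=1 G2=NOT G2=NOT 1=0 -> 010
Step 2: G0=G1&G0=1&0=0 G1=G2=0 G2=NOT G2=NOT 0=1 -> 001
State from step 2 equals state from step 0 -> cycle length 2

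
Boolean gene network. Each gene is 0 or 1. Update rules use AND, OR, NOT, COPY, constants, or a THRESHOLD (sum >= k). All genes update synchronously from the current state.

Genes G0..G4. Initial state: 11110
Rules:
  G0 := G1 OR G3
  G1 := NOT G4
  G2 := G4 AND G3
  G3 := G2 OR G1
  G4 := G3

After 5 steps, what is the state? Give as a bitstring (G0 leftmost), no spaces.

Step 1: G0=G1|G3=1|1=1 G1=NOT G4=NOT 0=1 G2=G4&G3=0&1=0 G3=G2|G1=1|1=1 G4=G3=1 -> 11011
Step 2: G0=G1|G3=1|1=1 G1=NOT G4=NOT 1=0 G2=G4&G3=1&1=1 G3=G2|G1=0|1=1 G4=G3=1 -> 10111
Step 3: G0=G1|G3=0|1=1 G1=NOT G4=NOT 1=0 G2=G4&G3=1&1=1 G3=G2|G1=1|0=1 G4=G3=1 -> 10111
Step 4: G0=G1|G3=0|1=1 G1=NOT G4=NOT 1=0 G2=G4&G3=1&1=1 G3=G2|G1=1|0=1 G4=G3=1 -> 10111
Step 5: G0=G1|G3=0|1=1 G1=NOT G4=NOT 1=0 G2=G4&G3=1&1=1 G3=G2|G1=1|0=1 G4=G3=1 -> 10111

10111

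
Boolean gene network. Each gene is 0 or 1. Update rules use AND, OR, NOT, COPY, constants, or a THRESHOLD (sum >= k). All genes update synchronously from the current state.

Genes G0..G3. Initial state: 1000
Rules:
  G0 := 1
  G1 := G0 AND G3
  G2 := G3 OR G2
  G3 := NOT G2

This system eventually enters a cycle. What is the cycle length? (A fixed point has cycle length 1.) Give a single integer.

Step 0: 1000
Step 1: G0=1(const) G1=G0&G3=1&0=0 G2=G3|G2=0|0=0 G3=NOT G2=NOT 0=1 -> 1001
Step 2: G0=1(const) G1=G0&G3=1&1=1 G2=G3|G2=1|0=1 G3=NOT G2=NOT 0=1 -> 1111
Step 3: G0=1(const) G1=G0&G3=1&1=1 G2=G3|G2=1|1=1 G3=NOT G2=NOT 1=0 -> 1110
Step 4: G0=1(const) G1=G0&G3=1&0=0 G2=G3|G2=0|1=1 G3=NOT G2=NOT 1=0 -> 1010
Step 5: G0=1(const) G1=G0&G3=1&0=0 G2=G3|G2=0|1=1 G3=NOT G2=NOT 1=0 -> 1010
State from step 5 equals state from step 4 -> cycle length 1

Answer: 1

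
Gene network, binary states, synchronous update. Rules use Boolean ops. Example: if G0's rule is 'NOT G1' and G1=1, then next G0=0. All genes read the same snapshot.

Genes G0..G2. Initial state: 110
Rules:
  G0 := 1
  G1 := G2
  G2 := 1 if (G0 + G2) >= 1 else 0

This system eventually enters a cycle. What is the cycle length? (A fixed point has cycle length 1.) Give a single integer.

Step 0: 110
Step 1: G0=1(const) G1=G2=0 G2=(1+0>=1)=1 -> 101
Step 2: G0=1(const) G1=G2=1 G2=(1+1>=1)=1 -> 111
Step 3: G0=1(const) G1=G2=1 G2=(1+1>=1)=1 -> 111
State from step 3 equals state from step 2 -> cycle length 1

Answer: 1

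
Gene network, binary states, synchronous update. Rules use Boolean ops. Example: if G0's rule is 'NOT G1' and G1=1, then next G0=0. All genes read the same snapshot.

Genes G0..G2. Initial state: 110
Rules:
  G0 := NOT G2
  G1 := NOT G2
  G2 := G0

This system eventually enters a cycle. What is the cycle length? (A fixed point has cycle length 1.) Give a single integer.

Answer: 4

Derivation:
Step 0: 110
Step 1: G0=NOT G2=NOT 0=1 G1=NOT G2=NOT 0=1 G2=G0=1 -> 111
Step 2: G0=NOT G2=NOT 1=0 G1=NOT G2=NOT 1=0 G2=G0=1 -> 001
Step 3: G0=NOT G2=NOT 1=0 G1=NOT G2=NOT 1=0 G2=G0=0 -> 000
Step 4: G0=NOT G2=NOT 0=1 G1=NOT G2=NOT 0=1 G2=G0=0 -> 110
State from step 4 equals state from step 0 -> cycle length 4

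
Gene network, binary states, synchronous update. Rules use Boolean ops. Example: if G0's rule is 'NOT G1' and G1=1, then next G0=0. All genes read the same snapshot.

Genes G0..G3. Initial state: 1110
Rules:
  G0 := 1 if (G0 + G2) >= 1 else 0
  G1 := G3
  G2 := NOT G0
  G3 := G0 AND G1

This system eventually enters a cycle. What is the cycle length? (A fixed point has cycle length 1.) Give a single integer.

Step 0: 1110
Step 1: G0=(1+1>=1)=1 G1=G3=0 G2=NOT G0=NOT 1=0 G3=G0&G1=1&1=1 -> 1001
Step 2: G0=(1+0>=1)=1 G1=G3=1 G2=NOT G0=NOT 1=0 G3=G0&G1=1&0=0 -> 1100
Step 3: G0=(1+0>=1)=1 G1=G3=0 G2=NOT G0=NOT 1=0 G3=G0&G1=1&1=1 -> 1001
State from step 3 equals state from step 1 -> cycle length 2

Answer: 2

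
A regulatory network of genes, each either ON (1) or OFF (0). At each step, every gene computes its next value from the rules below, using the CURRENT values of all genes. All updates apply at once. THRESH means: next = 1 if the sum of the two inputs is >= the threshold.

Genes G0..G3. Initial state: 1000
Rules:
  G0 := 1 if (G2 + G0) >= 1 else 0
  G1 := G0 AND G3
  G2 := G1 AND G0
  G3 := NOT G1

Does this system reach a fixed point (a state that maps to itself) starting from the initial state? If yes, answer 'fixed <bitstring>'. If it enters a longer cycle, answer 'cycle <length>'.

Step 0: 1000
Step 1: G0=(0+1>=1)=1 G1=G0&G3=1&0=0 G2=G1&G0=0&1=0 G3=NOT G1=NOT 0=1 -> 1001
Step 2: G0=(0+1>=1)=1 G1=G0&G3=1&1=1 G2=G1&G0=0&1=0 G3=NOT G1=NOT 0=1 -> 1101
Step 3: G0=(0+1>=1)=1 G1=G0&G3=1&1=1 G2=G1&G0=1&1=1 G3=NOT G1=NOT 1=0 -> 1110
Step 4: G0=(1+1>=1)=1 G1=G0&G3=1&0=0 G2=G1&G0=1&1=1 G3=NOT G1=NOT 1=0 -> 1010
Step 5: G0=(1+1>=1)=1 G1=G0&G3=1&0=0 G2=G1&G0=0&1=0 G3=NOT G1=NOT 0=1 -> 1001
Cycle of length 4 starting at step 1 -> no fixed point

Answer: cycle 4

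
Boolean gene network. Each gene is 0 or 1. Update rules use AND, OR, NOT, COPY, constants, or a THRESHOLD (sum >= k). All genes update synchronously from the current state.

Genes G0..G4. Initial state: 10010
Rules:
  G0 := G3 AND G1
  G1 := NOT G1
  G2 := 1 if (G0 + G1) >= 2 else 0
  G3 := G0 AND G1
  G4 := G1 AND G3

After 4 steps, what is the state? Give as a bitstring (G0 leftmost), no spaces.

Step 1: G0=G3&G1=1&0=0 G1=NOT G1=NOT 0=1 G2=(1+0>=2)=0 G3=G0&G1=1&0=0 G4=G1&G3=0&1=0 -> 01000
Step 2: G0=G3&G1=0&1=0 G1=NOT G1=NOT 1=0 G2=(0+1>=2)=0 G3=G0&G1=0&1=0 G4=G1&G3=1&0=0 -> 00000
Step 3: G0=G3&G1=0&0=0 G1=NOT G1=NOT 0=1 G2=(0+0>=2)=0 G3=G0&G1=0&0=0 G4=G1&G3=0&0=0 -> 01000
Step 4: G0=G3&G1=0&1=0 G1=NOT G1=NOT 1=0 G2=(0+1>=2)=0 G3=G0&G1=0&1=0 G4=G1&G3=1&0=0 -> 00000

00000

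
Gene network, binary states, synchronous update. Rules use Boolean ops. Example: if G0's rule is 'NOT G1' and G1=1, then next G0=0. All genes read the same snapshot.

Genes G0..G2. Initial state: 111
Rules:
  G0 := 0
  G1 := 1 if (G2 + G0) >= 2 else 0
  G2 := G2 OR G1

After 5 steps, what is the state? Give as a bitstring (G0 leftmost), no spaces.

Step 1: G0=0(const) G1=(1+1>=2)=1 G2=G2|G1=1|1=1 -> 011
Step 2: G0=0(const) G1=(1+0>=2)=0 G2=G2|G1=1|1=1 -> 001
Step 3: G0=0(const) G1=(1+0>=2)=0 G2=G2|G1=1|0=1 -> 001
Step 4: G0=0(const) G1=(1+0>=2)=0 G2=G2|G1=1|0=1 -> 001
Step 5: G0=0(const) G1=(1+0>=2)=0 G2=G2|G1=1|0=1 -> 001

001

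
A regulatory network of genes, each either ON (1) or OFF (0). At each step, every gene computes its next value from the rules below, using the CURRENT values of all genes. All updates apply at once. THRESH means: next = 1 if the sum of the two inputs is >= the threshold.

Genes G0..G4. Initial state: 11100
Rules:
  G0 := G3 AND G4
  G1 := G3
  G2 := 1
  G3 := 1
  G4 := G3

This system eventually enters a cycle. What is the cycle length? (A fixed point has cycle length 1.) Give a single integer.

Answer: 1

Derivation:
Step 0: 11100
Step 1: G0=G3&G4=0&0=0 G1=G3=0 G2=1(const) G3=1(const) G4=G3=0 -> 00110
Step 2: G0=G3&G4=1&0=0 G1=G3=1 G2=1(const) G3=1(const) G4=G3=1 -> 01111
Step 3: G0=G3&G4=1&1=1 G1=G3=1 G2=1(const) G3=1(const) G4=G3=1 -> 11111
Step 4: G0=G3&G4=1&1=1 G1=G3=1 G2=1(const) G3=1(const) G4=G3=1 -> 11111
State from step 4 equals state from step 3 -> cycle length 1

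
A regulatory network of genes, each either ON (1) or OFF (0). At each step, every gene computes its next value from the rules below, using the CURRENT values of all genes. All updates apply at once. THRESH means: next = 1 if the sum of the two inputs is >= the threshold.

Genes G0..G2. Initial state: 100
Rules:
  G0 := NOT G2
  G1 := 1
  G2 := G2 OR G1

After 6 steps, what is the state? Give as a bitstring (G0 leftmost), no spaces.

Step 1: G0=NOT G2=NOT 0=1 G1=1(const) G2=G2|G1=0|0=0 -> 110
Step 2: G0=NOT G2=NOT 0=1 G1=1(const) G2=G2|G1=0|1=1 -> 111
Step 3: G0=NOT G2=NOT 1=0 G1=1(const) G2=G2|G1=1|1=1 -> 011
Step 4: G0=NOT G2=NOT 1=0 G1=1(const) G2=G2|G1=1|1=1 -> 011
Step 5: G0=NOT G2=NOT 1=0 G1=1(const) G2=G2|G1=1|1=1 -> 011
Step 6: G0=NOT G2=NOT 1=0 G1=1(const) G2=G2|G1=1|1=1 -> 011

011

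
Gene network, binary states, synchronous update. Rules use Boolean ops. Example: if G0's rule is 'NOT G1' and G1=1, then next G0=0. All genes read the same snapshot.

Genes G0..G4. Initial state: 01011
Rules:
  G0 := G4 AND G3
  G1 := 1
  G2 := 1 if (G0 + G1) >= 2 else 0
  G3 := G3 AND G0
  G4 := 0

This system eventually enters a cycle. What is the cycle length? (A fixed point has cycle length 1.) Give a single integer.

Answer: 1

Derivation:
Step 0: 01011
Step 1: G0=G4&G3=1&1=1 G1=1(const) G2=(0+1>=2)=0 G3=G3&G0=1&0=0 G4=0(const) -> 11000
Step 2: G0=G4&G3=0&0=0 G1=1(const) G2=(1+1>=2)=1 G3=G3&G0=0&1=0 G4=0(const) -> 01100
Step 3: G0=G4&G3=0&0=0 G1=1(const) G2=(0+1>=2)=0 G3=G3&G0=0&0=0 G4=0(const) -> 01000
Step 4: G0=G4&G3=0&0=0 G1=1(const) G2=(0+1>=2)=0 G3=G3&G0=0&0=0 G4=0(const) -> 01000
State from step 4 equals state from step 3 -> cycle length 1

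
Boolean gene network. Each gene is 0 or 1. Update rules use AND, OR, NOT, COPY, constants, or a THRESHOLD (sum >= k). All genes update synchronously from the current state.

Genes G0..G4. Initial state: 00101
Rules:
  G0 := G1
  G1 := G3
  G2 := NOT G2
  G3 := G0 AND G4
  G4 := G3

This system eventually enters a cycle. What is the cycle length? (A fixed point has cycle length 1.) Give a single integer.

Answer: 2

Derivation:
Step 0: 00101
Step 1: G0=G1=0 G1=G3=0 G2=NOT G2=NOT 1=0 G3=G0&G4=0&1=0 G4=G3=0 -> 00000
Step 2: G0=G1=0 G1=G3=0 G2=NOT G2=NOT 0=1 G3=G0&G4=0&0=0 G4=G3=0 -> 00100
Step 3: G0=G1=0 G1=G3=0 G2=NOT G2=NOT 1=0 G3=G0&G4=0&0=0 G4=G3=0 -> 00000
State from step 3 equals state from step 1 -> cycle length 2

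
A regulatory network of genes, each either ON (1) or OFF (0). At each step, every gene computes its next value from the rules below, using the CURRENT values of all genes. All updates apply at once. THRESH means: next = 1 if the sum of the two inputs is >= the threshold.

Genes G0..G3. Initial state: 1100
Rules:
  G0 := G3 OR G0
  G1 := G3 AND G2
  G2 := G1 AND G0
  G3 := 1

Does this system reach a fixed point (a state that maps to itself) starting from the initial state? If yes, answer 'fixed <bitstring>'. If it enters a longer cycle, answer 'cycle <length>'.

Answer: cycle 2

Derivation:
Step 0: 1100
Step 1: G0=G3|G0=0|1=1 G1=G3&G2=0&0=0 G2=G1&G0=1&1=1 G3=1(const) -> 1011
Step 2: G0=G3|G0=1|1=1 G1=G3&G2=1&1=1 G2=G1&G0=0&1=0 G3=1(const) -> 1101
Step 3: G0=G3|G0=1|1=1 G1=G3&G2=1&0=0 G2=G1&G0=1&1=1 G3=1(const) -> 1011
Cycle of length 2 starting at step 1 -> no fixed point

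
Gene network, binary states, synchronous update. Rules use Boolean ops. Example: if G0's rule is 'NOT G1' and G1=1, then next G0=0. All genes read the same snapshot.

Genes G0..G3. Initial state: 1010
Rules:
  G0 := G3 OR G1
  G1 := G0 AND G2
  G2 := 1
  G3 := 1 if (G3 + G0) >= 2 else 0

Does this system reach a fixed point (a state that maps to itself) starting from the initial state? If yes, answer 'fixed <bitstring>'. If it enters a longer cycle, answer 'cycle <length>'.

Answer: cycle 2

Derivation:
Step 0: 1010
Step 1: G0=G3|G1=0|0=0 G1=G0&G2=1&1=1 G2=1(const) G3=(0+1>=2)=0 -> 0110
Step 2: G0=G3|G1=0|1=1 G1=G0&G2=0&1=0 G2=1(const) G3=(0+0>=2)=0 -> 1010
Cycle of length 2 starting at step 0 -> no fixed point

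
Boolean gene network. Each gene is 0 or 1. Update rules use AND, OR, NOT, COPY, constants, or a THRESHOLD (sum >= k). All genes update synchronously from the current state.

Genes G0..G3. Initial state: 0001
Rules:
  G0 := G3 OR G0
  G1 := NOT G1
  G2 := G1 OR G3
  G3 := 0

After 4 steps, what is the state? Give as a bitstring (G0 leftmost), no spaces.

Step 1: G0=G3|G0=1|0=1 G1=NOT G1=NOT 0=1 G2=G1|G3=0|1=1 G3=0(const) -> 1110
Step 2: G0=G3|G0=0|1=1 G1=NOT G1=NOT 1=0 G2=G1|G3=1|0=1 G3=0(const) -> 1010
Step 3: G0=G3|G0=0|1=1 G1=NOT G1=NOT 0=1 G2=G1|G3=0|0=0 G3=0(const) -> 1100
Step 4: G0=G3|G0=0|1=1 G1=NOT G1=NOT 1=0 G2=G1|G3=1|0=1 G3=0(const) -> 1010

1010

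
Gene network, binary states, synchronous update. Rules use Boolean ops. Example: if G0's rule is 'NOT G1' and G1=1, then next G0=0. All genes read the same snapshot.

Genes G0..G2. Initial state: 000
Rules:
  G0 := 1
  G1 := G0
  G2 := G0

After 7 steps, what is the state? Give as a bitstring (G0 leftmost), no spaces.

Step 1: G0=1(const) G1=G0=0 G2=G0=0 -> 100
Step 2: G0=1(const) G1=G0=1 G2=G0=1 -> 111
Step 3: G0=1(const) G1=G0=1 G2=G0=1 -> 111
Step 4: G0=1(const) G1=G0=1 G2=G0=1 -> 111
Step 5: G0=1(const) G1=G0=1 G2=G0=1 -> 111
Step 6: G0=1(const) G1=G0=1 G2=G0=1 -> 111
Step 7: G0=1(const) G1=G0=1 G2=G0=1 -> 111

111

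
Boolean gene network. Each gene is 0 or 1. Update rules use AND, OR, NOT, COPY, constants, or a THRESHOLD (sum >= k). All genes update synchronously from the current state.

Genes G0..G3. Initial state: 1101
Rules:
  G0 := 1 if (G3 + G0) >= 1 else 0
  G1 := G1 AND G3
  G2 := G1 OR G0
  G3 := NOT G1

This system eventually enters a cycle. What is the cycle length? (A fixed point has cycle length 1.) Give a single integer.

Answer: 1

Derivation:
Step 0: 1101
Step 1: G0=(1+1>=1)=1 G1=G1&G3=1&1=1 G2=G1|G0=1|1=1 G3=NOT G1=NOT 1=0 -> 1110
Step 2: G0=(0+1>=1)=1 G1=G1&G3=1&0=0 G2=G1|G0=1|1=1 G3=NOT G1=NOT 1=0 -> 1010
Step 3: G0=(0+1>=1)=1 G1=G1&G3=0&0=0 G2=G1|G0=0|1=1 G3=NOT G1=NOT 0=1 -> 1011
Step 4: G0=(1+1>=1)=1 G1=G1&G3=0&1=0 G2=G1|G0=0|1=1 G3=NOT G1=NOT 0=1 -> 1011
State from step 4 equals state from step 3 -> cycle length 1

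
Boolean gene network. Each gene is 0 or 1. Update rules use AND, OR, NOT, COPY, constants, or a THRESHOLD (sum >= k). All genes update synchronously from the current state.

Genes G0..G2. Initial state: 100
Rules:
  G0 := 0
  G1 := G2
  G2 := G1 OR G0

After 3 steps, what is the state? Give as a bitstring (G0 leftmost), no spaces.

Step 1: G0=0(const) G1=G2=0 G2=G1|G0=0|1=1 -> 001
Step 2: G0=0(const) G1=G2=1 G2=G1|G0=0|0=0 -> 010
Step 3: G0=0(const) G1=G2=0 G2=G1|G0=1|0=1 -> 001

001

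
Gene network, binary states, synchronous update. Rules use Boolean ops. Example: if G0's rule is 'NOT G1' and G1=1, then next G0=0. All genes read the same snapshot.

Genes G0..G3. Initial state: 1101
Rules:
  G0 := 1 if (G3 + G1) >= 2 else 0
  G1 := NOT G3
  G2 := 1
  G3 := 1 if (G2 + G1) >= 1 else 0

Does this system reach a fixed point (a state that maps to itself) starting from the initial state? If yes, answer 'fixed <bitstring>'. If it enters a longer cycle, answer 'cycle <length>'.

Step 0: 1101
Step 1: G0=(1+1>=2)=1 G1=NOT G3=NOT 1=0 G2=1(const) G3=(0+1>=1)=1 -> 1011
Step 2: G0=(1+0>=2)=0 G1=NOT G3=NOT 1=0 G2=1(const) G3=(1+0>=1)=1 -> 0011
Step 3: G0=(1+0>=2)=0 G1=NOT G3=NOT 1=0 G2=1(const) G3=(1+0>=1)=1 -> 0011
Fixed point reached at step 2: 0011

Answer: fixed 0011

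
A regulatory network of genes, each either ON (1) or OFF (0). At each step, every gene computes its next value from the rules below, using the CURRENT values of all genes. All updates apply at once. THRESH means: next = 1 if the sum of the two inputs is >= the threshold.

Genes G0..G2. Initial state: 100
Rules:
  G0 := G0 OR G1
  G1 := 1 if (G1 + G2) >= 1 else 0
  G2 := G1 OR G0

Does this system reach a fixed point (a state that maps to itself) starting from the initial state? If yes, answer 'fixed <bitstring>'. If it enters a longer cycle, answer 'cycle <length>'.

Step 0: 100
Step 1: G0=G0|G1=1|0=1 G1=(0+0>=1)=0 G2=G1|G0=0|1=1 -> 101
Step 2: G0=G0|G1=1|0=1 G1=(0+1>=1)=1 G2=G1|G0=0|1=1 -> 111
Step 3: G0=G0|G1=1|1=1 G1=(1+1>=1)=1 G2=G1|G0=1|1=1 -> 111
Fixed point reached at step 2: 111

Answer: fixed 111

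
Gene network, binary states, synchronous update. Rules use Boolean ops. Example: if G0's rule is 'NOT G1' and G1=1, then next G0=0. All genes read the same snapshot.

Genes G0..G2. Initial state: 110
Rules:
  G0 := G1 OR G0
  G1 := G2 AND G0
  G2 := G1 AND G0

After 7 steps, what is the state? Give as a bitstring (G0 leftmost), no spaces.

Step 1: G0=G1|G0=1|1=1 G1=G2&G0=0&1=0 G2=G1&G0=1&1=1 -> 101
Step 2: G0=G1|G0=0|1=1 G1=G2&G0=1&1=1 G2=G1&G0=0&1=0 -> 110
Step 3: G0=G1|G0=1|1=1 G1=G2&G0=0&1=0 G2=G1&G0=1&1=1 -> 101
Step 4: G0=G1|G0=0|1=1 G1=G2&G0=1&1=1 G2=G1&G0=0&1=0 -> 110
Step 5: G0=G1|G0=1|1=1 G1=G2&G0=0&1=0 G2=G1&G0=1&1=1 -> 101
Step 6: G0=G1|G0=0|1=1 G1=G2&G0=1&1=1 G2=G1&G0=0&1=0 -> 110
Step 7: G0=G1|G0=1|1=1 G1=G2&G0=0&1=0 G2=G1&G0=1&1=1 -> 101

101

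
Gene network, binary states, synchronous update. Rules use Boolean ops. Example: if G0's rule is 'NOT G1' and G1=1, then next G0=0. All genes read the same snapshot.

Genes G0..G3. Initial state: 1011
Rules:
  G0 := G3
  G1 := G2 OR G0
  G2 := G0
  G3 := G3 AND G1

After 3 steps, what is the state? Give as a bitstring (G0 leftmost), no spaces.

Step 1: G0=G3=1 G1=G2|G0=1|1=1 G2=G0=1 G3=G3&G1=1&0=0 -> 1110
Step 2: G0=G3=0 G1=G2|G0=1|1=1 G2=G0=1 G3=G3&G1=0&1=0 -> 0110
Step 3: G0=G3=0 G1=G2|G0=1|0=1 G2=G0=0 G3=G3&G1=0&1=0 -> 0100

0100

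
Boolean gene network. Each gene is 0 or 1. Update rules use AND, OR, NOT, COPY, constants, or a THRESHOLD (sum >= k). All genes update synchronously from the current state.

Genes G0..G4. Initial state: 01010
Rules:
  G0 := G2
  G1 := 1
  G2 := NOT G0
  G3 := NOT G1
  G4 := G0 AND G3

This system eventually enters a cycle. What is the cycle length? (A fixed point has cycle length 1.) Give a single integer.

Answer: 4

Derivation:
Step 0: 01010
Step 1: G0=G2=0 G1=1(const) G2=NOT G0=NOT 0=1 G3=NOT G1=NOT 1=0 G4=G0&G3=0&1=0 -> 01100
Step 2: G0=G2=1 G1=1(const) G2=NOT G0=NOT 0=1 G3=NOT G1=NOT 1=0 G4=G0&G3=0&0=0 -> 11100
Step 3: G0=G2=1 G1=1(const) G2=NOT G0=NOT 1=0 G3=NOT G1=NOT 1=0 G4=G0&G3=1&0=0 -> 11000
Step 4: G0=G2=0 G1=1(const) G2=NOT G0=NOT 1=0 G3=NOT G1=NOT 1=0 G4=G0&G3=1&0=0 -> 01000
Step 5: G0=G2=0 G1=1(const) G2=NOT G0=NOT 0=1 G3=NOT G1=NOT 1=0 G4=G0&G3=0&0=0 -> 01100
State from step 5 equals state from step 1 -> cycle length 4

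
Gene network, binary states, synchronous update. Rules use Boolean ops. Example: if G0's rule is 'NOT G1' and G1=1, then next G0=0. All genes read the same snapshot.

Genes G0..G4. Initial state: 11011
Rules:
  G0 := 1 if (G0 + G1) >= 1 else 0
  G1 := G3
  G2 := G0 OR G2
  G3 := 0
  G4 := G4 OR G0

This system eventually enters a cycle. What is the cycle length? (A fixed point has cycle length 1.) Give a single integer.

Answer: 1

Derivation:
Step 0: 11011
Step 1: G0=(1+1>=1)=1 G1=G3=1 G2=G0|G2=1|0=1 G3=0(const) G4=G4|G0=1|1=1 -> 11101
Step 2: G0=(1+1>=1)=1 G1=G3=0 G2=G0|G2=1|1=1 G3=0(const) G4=G4|G0=1|1=1 -> 10101
Step 3: G0=(1+0>=1)=1 G1=G3=0 G2=G0|G2=1|1=1 G3=0(const) G4=G4|G0=1|1=1 -> 10101
State from step 3 equals state from step 2 -> cycle length 1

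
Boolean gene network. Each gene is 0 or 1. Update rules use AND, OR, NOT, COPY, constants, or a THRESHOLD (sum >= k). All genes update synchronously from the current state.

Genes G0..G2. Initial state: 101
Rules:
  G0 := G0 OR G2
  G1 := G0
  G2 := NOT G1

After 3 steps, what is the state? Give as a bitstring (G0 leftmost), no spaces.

Step 1: G0=G0|G2=1|1=1 G1=G0=1 G2=NOT G1=NOT 0=1 -> 111
Step 2: G0=G0|G2=1|1=1 G1=G0=1 G2=NOT G1=NOT 1=0 -> 110
Step 3: G0=G0|G2=1|0=1 G1=G0=1 G2=NOT G1=NOT 1=0 -> 110

110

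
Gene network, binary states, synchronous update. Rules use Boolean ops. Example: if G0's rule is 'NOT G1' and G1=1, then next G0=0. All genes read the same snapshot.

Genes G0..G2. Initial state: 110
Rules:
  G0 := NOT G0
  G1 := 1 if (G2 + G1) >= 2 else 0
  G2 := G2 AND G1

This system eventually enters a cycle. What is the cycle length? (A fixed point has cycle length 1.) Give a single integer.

Step 0: 110
Step 1: G0=NOT G0=NOT 1=0 G1=(0+1>=2)=0 G2=G2&G1=0&1=0 -> 000
Step 2: G0=NOT G0=NOT 0=1 G1=(0+0>=2)=0 G2=G2&G1=0&0=0 -> 100
Step 3: G0=NOT G0=NOT 1=0 G1=(0+0>=2)=0 G2=G2&G1=0&0=0 -> 000
State from step 3 equals state from step 1 -> cycle length 2

Answer: 2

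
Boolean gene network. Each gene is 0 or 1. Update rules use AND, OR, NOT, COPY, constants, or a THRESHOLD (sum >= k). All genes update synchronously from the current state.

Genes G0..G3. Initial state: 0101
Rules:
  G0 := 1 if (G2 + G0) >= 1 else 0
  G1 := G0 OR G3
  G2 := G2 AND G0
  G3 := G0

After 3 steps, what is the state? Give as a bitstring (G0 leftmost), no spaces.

Step 1: G0=(0+0>=1)=0 G1=G0|G3=0|1=1 G2=G2&G0=0&0=0 G3=G0=0 -> 0100
Step 2: G0=(0+0>=1)=0 G1=G0|G3=0|0=0 G2=G2&G0=0&0=0 G3=G0=0 -> 0000
Step 3: G0=(0+0>=1)=0 G1=G0|G3=0|0=0 G2=G2&G0=0&0=0 G3=G0=0 -> 0000

0000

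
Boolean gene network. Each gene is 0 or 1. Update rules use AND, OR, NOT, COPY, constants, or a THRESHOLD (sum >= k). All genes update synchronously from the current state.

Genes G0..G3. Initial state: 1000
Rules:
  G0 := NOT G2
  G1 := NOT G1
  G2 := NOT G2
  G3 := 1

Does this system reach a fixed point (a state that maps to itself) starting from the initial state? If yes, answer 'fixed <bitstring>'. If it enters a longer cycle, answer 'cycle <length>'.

Step 0: 1000
Step 1: G0=NOT G2=NOT 0=1 G1=NOT G1=NOT 0=1 G2=NOT G2=NOT 0=1 G3=1(const) -> 1111
Step 2: G0=NOT G2=NOT 1=0 G1=NOT G1=NOT 1=0 G2=NOT G2=NOT 1=0 G3=1(const) -> 0001
Step 3: G0=NOT G2=NOT 0=1 G1=NOT G1=NOT 0=1 G2=NOT G2=NOT 0=1 G3=1(const) -> 1111
Cycle of length 2 starting at step 1 -> no fixed point

Answer: cycle 2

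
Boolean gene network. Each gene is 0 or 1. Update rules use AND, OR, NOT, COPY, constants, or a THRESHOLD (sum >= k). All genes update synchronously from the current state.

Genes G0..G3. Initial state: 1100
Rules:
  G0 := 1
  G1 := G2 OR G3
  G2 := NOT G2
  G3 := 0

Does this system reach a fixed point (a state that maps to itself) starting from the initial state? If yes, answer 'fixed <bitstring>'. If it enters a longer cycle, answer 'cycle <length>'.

Answer: cycle 2

Derivation:
Step 0: 1100
Step 1: G0=1(const) G1=G2|G3=0|0=0 G2=NOT G2=NOT 0=1 G3=0(const) -> 1010
Step 2: G0=1(const) G1=G2|G3=1|0=1 G2=NOT G2=NOT 1=0 G3=0(const) -> 1100
Cycle of length 2 starting at step 0 -> no fixed point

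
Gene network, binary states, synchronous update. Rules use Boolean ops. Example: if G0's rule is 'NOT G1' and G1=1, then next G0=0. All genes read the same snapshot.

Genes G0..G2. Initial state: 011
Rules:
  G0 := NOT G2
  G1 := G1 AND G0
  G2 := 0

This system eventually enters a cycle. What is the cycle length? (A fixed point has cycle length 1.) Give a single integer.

Answer: 1

Derivation:
Step 0: 011
Step 1: G0=NOT G2=NOT 1=0 G1=G1&G0=1&0=0 G2=0(const) -> 000
Step 2: G0=NOT G2=NOT 0=1 G1=G1&G0=0&0=0 G2=0(const) -> 100
Step 3: G0=NOT G2=NOT 0=1 G1=G1&G0=0&1=0 G2=0(const) -> 100
State from step 3 equals state from step 2 -> cycle length 1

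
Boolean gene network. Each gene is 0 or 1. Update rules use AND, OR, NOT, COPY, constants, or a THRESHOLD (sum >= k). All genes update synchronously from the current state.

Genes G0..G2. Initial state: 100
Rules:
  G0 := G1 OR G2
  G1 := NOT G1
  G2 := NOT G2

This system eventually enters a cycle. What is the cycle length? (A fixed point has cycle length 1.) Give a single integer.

Step 0: 100
Step 1: G0=G1|G2=0|0=0 G1=NOT G1=NOT 0=1 G2=NOT G2=NOT 0=1 -> 011
Step 2: G0=G1|G2=1|1=1 G1=NOT G1=NOT 1=0 G2=NOT G2=NOT 1=0 -> 100
State from step 2 equals state from step 0 -> cycle length 2

Answer: 2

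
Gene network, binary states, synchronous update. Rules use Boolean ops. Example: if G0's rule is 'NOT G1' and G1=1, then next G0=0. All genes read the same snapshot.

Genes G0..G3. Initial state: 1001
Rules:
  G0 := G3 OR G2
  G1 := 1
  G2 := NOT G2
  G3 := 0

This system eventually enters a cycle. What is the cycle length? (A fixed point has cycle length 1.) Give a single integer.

Step 0: 1001
Step 1: G0=G3|G2=1|0=1 G1=1(const) G2=NOT G2=NOT 0=1 G3=0(const) -> 1110
Step 2: G0=G3|G2=0|1=1 G1=1(const) G2=NOT G2=NOT 1=0 G3=0(const) -> 1100
Step 3: G0=G3|G2=0|0=0 G1=1(const) G2=NOT G2=NOT 0=1 G3=0(const) -> 0110
Step 4: G0=G3|G2=0|1=1 G1=1(const) G2=NOT G2=NOT 1=0 G3=0(const) -> 1100
State from step 4 equals state from step 2 -> cycle length 2

Answer: 2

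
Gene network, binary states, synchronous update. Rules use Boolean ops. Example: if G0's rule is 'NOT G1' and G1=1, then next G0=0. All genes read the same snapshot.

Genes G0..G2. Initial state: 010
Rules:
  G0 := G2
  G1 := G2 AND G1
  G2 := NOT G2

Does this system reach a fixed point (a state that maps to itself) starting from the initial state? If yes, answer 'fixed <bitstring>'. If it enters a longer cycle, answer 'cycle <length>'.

Answer: cycle 2

Derivation:
Step 0: 010
Step 1: G0=G2=0 G1=G2&G1=0&1=0 G2=NOT G2=NOT 0=1 -> 001
Step 2: G0=G2=1 G1=G2&G1=1&0=0 G2=NOT G2=NOT 1=0 -> 100
Step 3: G0=G2=0 G1=G2&G1=0&0=0 G2=NOT G2=NOT 0=1 -> 001
Cycle of length 2 starting at step 1 -> no fixed point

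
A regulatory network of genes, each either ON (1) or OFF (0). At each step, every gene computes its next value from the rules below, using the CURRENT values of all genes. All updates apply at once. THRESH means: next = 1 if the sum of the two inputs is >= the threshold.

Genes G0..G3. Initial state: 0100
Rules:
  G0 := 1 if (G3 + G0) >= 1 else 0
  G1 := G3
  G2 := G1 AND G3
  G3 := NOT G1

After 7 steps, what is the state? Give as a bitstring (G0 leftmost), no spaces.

Step 1: G0=(0+0>=1)=0 G1=G3=0 G2=G1&G3=1&0=0 G3=NOT G1=NOT 1=0 -> 0000
Step 2: G0=(0+0>=1)=0 G1=G3=0 G2=G1&G3=0&0=0 G3=NOT G1=NOT 0=1 -> 0001
Step 3: G0=(1+0>=1)=1 G1=G3=1 G2=G1&G3=0&1=0 G3=NOT G1=NOT 0=1 -> 1101
Step 4: G0=(1+1>=1)=1 G1=G3=1 G2=G1&G3=1&1=1 G3=NOT G1=NOT 1=0 -> 1110
Step 5: G0=(0+1>=1)=1 G1=G3=0 G2=G1&G3=1&0=0 G3=NOT G1=NOT 1=0 -> 1000
Step 6: G0=(0+1>=1)=1 G1=G3=0 G2=G1&G3=0&0=0 G3=NOT G1=NOT 0=1 -> 1001
Step 7: G0=(1+1>=1)=1 G1=G3=1 G2=G1&G3=0&1=0 G3=NOT G1=NOT 0=1 -> 1101

1101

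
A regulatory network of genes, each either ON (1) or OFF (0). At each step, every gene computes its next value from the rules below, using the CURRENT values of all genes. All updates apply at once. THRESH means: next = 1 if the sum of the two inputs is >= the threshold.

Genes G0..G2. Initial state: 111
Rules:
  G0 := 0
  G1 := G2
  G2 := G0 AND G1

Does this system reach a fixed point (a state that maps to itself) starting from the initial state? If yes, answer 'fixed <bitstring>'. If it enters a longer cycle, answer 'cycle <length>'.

Step 0: 111
Step 1: G0=0(const) G1=G2=1 G2=G0&G1=1&1=1 -> 011
Step 2: G0=0(const) G1=G2=1 G2=G0&G1=0&1=0 -> 010
Step 3: G0=0(const) G1=G2=0 G2=G0&G1=0&1=0 -> 000
Step 4: G0=0(const) G1=G2=0 G2=G0&G1=0&0=0 -> 000
Fixed point reached at step 3: 000

Answer: fixed 000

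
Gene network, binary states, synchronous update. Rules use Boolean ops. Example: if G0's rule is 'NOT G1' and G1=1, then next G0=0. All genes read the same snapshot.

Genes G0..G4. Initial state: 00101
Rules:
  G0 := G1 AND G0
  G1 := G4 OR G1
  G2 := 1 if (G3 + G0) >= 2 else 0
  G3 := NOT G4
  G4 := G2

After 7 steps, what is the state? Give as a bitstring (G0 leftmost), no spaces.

Step 1: G0=G1&G0=0&0=0 G1=G4|G1=1|0=1 G2=(0+0>=2)=0 G3=NOT G4=NOT 1=0 G4=G2=1 -> 01001
Step 2: G0=G1&G0=1&0=0 G1=G4|G1=1|1=1 G2=(0+0>=2)=0 G3=NOT G4=NOT 1=0 G4=G2=0 -> 01000
Step 3: G0=G1&G0=1&0=0 G1=G4|G1=0|1=1 G2=(0+0>=2)=0 G3=NOT G4=NOT 0=1 G4=G2=0 -> 01010
Step 4: G0=G1&G0=1&0=0 G1=G4|G1=0|1=1 G2=(1+0>=2)=0 G3=NOT G4=NOT 0=1 G4=G2=0 -> 01010
Step 5: G0=G1&G0=1&0=0 G1=G4|G1=0|1=1 G2=(1+0>=2)=0 G3=NOT G4=NOT 0=1 G4=G2=0 -> 01010
Step 6: G0=G1&G0=1&0=0 G1=G4|G1=0|1=1 G2=(1+0>=2)=0 G3=NOT G4=NOT 0=1 G4=G2=0 -> 01010
Step 7: G0=G1&G0=1&0=0 G1=G4|G1=0|1=1 G2=(1+0>=2)=0 G3=NOT G4=NOT 0=1 G4=G2=0 -> 01010

01010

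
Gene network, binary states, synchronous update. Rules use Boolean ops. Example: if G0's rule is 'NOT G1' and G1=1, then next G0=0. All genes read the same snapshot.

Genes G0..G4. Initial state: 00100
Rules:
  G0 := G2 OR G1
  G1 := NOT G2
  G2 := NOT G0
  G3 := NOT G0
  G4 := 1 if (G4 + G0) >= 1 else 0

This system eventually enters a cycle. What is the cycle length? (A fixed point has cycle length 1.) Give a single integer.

Step 0: 00100
Step 1: G0=G2|G1=1|0=1 G1=NOT G2=NOT 1=0 G2=NOT G0=NOT 0=1 G3=NOT G0=NOT 0=1 G4=(0+0>=1)=0 -> 10110
Step 2: G0=G2|G1=1|0=1 G1=NOT G2=NOT 1=0 G2=NOT G0=NOT 1=0 G3=NOT G0=NOT 1=0 G4=(0+1>=1)=1 -> 10001
Step 3: G0=G2|G1=0|0=0 G1=NOT G2=NOT 0=1 G2=NOT G0=NOT 1=0 G3=NOT G0=NOT 1=0 G4=(1+1>=1)=1 -> 01001
Step 4: G0=G2|G1=0|1=1 G1=NOT G2=NOT 0=1 G2=NOT G0=NOT 0=1 G3=NOT G0=NOT 0=1 G4=(1+0>=1)=1 -> 11111
Step 5: G0=G2|G1=1|1=1 G1=NOT G2=NOT 1=0 G2=NOT G0=NOT 1=0 G3=NOT G0=NOT 1=0 G4=(1+1>=1)=1 -> 10001
State from step 5 equals state from step 2 -> cycle length 3

Answer: 3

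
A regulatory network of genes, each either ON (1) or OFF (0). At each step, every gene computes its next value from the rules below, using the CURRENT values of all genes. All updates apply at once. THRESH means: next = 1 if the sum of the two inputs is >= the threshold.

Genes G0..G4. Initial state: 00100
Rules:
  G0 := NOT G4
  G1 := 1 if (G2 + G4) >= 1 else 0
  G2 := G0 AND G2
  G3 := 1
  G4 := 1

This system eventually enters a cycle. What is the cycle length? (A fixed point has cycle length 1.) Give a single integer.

Answer: 1

Derivation:
Step 0: 00100
Step 1: G0=NOT G4=NOT 0=1 G1=(1+0>=1)=1 G2=G0&G2=0&1=0 G3=1(const) G4=1(const) -> 11011
Step 2: G0=NOT G4=NOT 1=0 G1=(0+1>=1)=1 G2=G0&G2=1&0=0 G3=1(const) G4=1(const) -> 01011
Step 3: G0=NOT G4=NOT 1=0 G1=(0+1>=1)=1 G2=G0&G2=0&0=0 G3=1(const) G4=1(const) -> 01011
State from step 3 equals state from step 2 -> cycle length 1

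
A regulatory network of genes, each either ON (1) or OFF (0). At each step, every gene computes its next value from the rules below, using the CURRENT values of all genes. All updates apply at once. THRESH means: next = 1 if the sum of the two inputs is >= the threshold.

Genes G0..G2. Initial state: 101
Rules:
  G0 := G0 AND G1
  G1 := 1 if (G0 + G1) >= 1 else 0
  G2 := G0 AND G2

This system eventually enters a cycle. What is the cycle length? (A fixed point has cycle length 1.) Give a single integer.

Step 0: 101
Step 1: G0=G0&G1=1&0=0 G1=(1+0>=1)=1 G2=G0&G2=1&1=1 -> 011
Step 2: G0=G0&G1=0&1=0 G1=(0+1>=1)=1 G2=G0&G2=0&1=0 -> 010
Step 3: G0=G0&G1=0&1=0 G1=(0+1>=1)=1 G2=G0&G2=0&0=0 -> 010
State from step 3 equals state from step 2 -> cycle length 1

Answer: 1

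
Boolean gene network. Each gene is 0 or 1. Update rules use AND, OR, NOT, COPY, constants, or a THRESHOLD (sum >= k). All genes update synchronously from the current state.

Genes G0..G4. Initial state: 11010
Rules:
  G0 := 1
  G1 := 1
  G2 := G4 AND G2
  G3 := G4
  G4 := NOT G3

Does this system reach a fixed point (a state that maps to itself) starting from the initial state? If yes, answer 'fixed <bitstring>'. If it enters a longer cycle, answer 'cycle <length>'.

Answer: cycle 4

Derivation:
Step 0: 11010
Step 1: G0=1(const) G1=1(const) G2=G4&G2=0&0=0 G3=G4=0 G4=NOT G3=NOT 1=0 -> 11000
Step 2: G0=1(const) G1=1(const) G2=G4&G2=0&0=0 G3=G4=0 G4=NOT G3=NOT 0=1 -> 11001
Step 3: G0=1(const) G1=1(const) G2=G4&G2=1&0=0 G3=G4=1 G4=NOT G3=NOT 0=1 -> 11011
Step 4: G0=1(const) G1=1(const) G2=G4&G2=1&0=0 G3=G4=1 G4=NOT G3=NOT 1=0 -> 11010
Cycle of length 4 starting at step 0 -> no fixed point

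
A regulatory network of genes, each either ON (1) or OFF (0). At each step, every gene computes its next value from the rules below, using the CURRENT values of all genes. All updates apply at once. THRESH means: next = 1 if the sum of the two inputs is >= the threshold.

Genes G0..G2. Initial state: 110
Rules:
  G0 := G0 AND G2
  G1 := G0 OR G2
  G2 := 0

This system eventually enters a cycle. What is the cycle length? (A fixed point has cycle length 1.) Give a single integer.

Answer: 1

Derivation:
Step 0: 110
Step 1: G0=G0&G2=1&0=0 G1=G0|G2=1|0=1 G2=0(const) -> 010
Step 2: G0=G0&G2=0&0=0 G1=G0|G2=0|0=0 G2=0(const) -> 000
Step 3: G0=G0&G2=0&0=0 G1=G0|G2=0|0=0 G2=0(const) -> 000
State from step 3 equals state from step 2 -> cycle length 1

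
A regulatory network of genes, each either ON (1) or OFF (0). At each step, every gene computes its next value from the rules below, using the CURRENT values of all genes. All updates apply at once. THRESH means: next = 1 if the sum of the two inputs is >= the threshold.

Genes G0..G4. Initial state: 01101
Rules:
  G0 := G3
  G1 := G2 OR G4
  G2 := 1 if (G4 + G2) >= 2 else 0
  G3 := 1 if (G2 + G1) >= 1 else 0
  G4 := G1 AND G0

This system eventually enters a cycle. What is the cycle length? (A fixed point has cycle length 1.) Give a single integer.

Answer: 2

Derivation:
Step 0: 01101
Step 1: G0=G3=0 G1=G2|G4=1|1=1 G2=(1+1>=2)=1 G3=(1+1>=1)=1 G4=G1&G0=1&0=0 -> 01110
Step 2: G0=G3=1 G1=G2|G4=1|0=1 G2=(0+1>=2)=0 G3=(1+1>=1)=1 G4=G1&G0=1&0=0 -> 11010
Step 3: G0=G3=1 G1=G2|G4=0|0=0 G2=(0+0>=2)=0 G3=(0+1>=1)=1 G4=G1&G0=1&1=1 -> 10011
Step 4: G0=G3=1 G1=G2|G4=0|1=1 G2=(1+0>=2)=0 G3=(0+0>=1)=0 G4=G1&G0=0&1=0 -> 11000
Step 5: G0=G3=0 G1=G2|G4=0|0=0 G2=(0+0>=2)=0 G3=(0+1>=1)=1 G4=G1&G0=1&1=1 -> 00011
Step 6: G0=G3=1 G1=G2|G4=0|1=1 G2=(1+0>=2)=0 G3=(0+0>=1)=0 G4=G1&G0=0&0=0 -> 11000
State from step 6 equals state from step 4 -> cycle length 2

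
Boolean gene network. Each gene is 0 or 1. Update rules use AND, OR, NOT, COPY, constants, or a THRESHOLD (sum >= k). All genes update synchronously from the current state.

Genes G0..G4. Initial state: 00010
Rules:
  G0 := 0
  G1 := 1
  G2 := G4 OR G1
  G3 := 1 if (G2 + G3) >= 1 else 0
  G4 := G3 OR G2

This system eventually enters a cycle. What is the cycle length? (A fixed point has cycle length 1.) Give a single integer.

Step 0: 00010
Step 1: G0=0(const) G1=1(const) G2=G4|G1=0|0=0 G3=(0+1>=1)=1 G4=G3|G2=1|0=1 -> 01011
Step 2: G0=0(const) G1=1(const) G2=G4|G1=1|1=1 G3=(0+1>=1)=1 G4=G3|G2=1|0=1 -> 01111
Step 3: G0=0(const) G1=1(const) G2=G4|G1=1|1=1 G3=(1+1>=1)=1 G4=G3|G2=1|1=1 -> 01111
State from step 3 equals state from step 2 -> cycle length 1

Answer: 1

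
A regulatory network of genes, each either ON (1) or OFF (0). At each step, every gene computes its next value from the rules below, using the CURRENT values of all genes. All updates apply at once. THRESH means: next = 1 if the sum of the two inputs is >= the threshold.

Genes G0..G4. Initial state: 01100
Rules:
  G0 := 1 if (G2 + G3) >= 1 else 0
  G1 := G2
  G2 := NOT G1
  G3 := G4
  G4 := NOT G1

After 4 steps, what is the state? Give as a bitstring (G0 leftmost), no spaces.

Step 1: G0=(1+0>=1)=1 G1=G2=1 G2=NOT G1=NOT 1=0 G3=G4=0 G4=NOT G1=NOT 1=0 -> 11000
Step 2: G0=(0+0>=1)=0 G1=G2=0 G2=NOT G1=NOT 1=0 G3=G4=0 G4=NOT G1=NOT 1=0 -> 00000
Step 3: G0=(0+0>=1)=0 G1=G2=0 G2=NOT G1=NOT 0=1 G3=G4=0 G4=NOT G1=NOT 0=1 -> 00101
Step 4: G0=(1+0>=1)=1 G1=G2=1 G2=NOT G1=NOT 0=1 G3=G4=1 G4=NOT G1=NOT 0=1 -> 11111

11111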